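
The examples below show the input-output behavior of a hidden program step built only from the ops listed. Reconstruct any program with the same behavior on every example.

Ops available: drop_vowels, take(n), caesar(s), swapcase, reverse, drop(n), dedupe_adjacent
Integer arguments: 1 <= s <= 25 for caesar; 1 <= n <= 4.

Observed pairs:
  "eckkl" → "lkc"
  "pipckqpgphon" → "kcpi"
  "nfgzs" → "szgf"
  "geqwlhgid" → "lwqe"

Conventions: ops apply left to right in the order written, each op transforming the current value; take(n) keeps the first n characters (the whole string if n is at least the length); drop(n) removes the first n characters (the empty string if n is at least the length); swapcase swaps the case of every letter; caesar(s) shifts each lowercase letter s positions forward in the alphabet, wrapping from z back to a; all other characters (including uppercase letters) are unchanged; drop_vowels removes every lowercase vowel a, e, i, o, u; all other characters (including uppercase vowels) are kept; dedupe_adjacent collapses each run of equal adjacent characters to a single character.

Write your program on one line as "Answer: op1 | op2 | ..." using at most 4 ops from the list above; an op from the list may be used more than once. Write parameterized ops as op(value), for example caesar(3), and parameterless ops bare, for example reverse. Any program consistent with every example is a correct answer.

dedupe_adjacent | drop(1) | take(4) | reverse

Check, running the answer program on each example:
  "eckkl" -> "eckl" -> "ckl" -> "ckl" -> "lkc"
  "pipckqpgphon" -> "pipckqpgphon" -> "ipckqpgphon" -> "ipck" -> "kcpi"
  "nfgzs" -> "nfgzs" -> "fgzs" -> "fgzs" -> "szgf"
  "geqwlhgid" -> "geqwlhgid" -> "eqwlhgid" -> "eqwl" -> "lwqe"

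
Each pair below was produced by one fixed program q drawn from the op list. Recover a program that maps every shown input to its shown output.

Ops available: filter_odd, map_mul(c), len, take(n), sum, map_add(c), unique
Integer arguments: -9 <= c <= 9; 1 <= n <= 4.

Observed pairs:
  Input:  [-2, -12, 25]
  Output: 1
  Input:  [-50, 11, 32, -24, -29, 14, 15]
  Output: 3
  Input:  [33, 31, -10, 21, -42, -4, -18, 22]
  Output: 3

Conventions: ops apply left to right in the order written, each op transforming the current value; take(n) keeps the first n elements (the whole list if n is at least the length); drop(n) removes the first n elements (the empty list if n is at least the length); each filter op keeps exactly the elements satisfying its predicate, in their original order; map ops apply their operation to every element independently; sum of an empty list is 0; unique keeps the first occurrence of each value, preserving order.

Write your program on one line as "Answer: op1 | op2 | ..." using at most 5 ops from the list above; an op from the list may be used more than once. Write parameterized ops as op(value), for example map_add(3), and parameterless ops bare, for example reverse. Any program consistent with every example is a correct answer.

map_mul(-5) | filter_odd | map_mul(-8) | len

Check, running the answer program on each example:
  [-2, -12, 25] -> [10, 60, -125] -> [-125] -> [1000] -> 1
  [-50, 11, 32, -24, -29, 14, 15] -> [250, -55, -160, 120, 145, -70, -75] -> [-55, 145, -75] -> [440, -1160, 600] -> 3
  [33, 31, -10, 21, -42, -4, -18, 22] -> [-165, -155, 50, -105, 210, 20, 90, -110] -> [-165, -155, -105] -> [1320, 1240, 840] -> 3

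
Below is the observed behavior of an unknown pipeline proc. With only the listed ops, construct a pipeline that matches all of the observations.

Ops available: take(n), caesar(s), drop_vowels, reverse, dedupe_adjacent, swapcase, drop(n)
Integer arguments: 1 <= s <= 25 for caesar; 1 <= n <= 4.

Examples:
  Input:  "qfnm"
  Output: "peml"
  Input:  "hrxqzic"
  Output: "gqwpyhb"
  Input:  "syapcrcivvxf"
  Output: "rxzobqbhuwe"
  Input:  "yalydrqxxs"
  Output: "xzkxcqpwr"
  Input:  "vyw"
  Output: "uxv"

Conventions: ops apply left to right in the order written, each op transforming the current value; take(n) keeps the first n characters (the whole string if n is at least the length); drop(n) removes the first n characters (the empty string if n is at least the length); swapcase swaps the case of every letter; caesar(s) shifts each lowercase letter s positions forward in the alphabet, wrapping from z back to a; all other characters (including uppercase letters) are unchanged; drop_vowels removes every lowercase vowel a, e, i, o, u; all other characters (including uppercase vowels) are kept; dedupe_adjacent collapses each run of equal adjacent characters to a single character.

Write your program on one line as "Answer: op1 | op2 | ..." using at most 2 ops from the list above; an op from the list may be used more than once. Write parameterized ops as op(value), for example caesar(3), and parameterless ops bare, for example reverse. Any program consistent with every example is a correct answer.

dedupe_adjacent | caesar(25)

Check, running the answer program on each example:
  "qfnm" -> "qfnm" -> "peml"
  "hrxqzic" -> "hrxqzic" -> "gqwpyhb"
  "syapcrcivvxf" -> "syapcrcivxf" -> "rxzobqbhuwe"
  "yalydrqxxs" -> "yalydrqxs" -> "xzkxcqpwr"
  "vyw" -> "vyw" -> "uxv"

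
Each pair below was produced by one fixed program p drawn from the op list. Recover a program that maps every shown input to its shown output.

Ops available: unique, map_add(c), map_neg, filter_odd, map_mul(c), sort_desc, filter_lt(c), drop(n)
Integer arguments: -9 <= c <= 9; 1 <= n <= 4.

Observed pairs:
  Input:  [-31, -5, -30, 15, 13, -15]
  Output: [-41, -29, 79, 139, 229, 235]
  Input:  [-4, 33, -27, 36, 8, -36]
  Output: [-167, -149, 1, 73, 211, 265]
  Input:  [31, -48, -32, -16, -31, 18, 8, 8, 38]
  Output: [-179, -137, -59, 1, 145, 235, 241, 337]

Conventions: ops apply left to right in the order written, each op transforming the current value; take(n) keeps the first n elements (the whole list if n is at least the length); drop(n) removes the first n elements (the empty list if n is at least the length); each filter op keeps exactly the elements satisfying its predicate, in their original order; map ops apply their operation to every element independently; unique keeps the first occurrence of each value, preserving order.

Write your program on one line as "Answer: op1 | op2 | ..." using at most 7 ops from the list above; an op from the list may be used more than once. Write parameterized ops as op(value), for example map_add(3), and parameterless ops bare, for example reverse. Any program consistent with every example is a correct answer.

sort_desc | unique | map_add(-6) | map_add(-3) | map_mul(-6) | map_add(-5)

Check, running the answer program on each example:
  [-31, -5, -30, 15, 13, -15] -> [15, 13, -5, -15, -30, -31] -> [15, 13, -5, -15, -30, -31] -> [9, 7, -11, -21, -36, -37] -> [6, 4, -14, -24, -39, -40] -> [-36, -24, 84, 144, 234, 240] -> [-41, -29, 79, 139, 229, 235]
  [-4, 33, -27, 36, 8, -36] -> [36, 33, 8, -4, -27, -36] -> [36, 33, 8, -4, -27, -36] -> [30, 27, 2, -10, -33, -42] -> [27, 24, -1, -13, -36, -45] -> [-162, -144, 6, 78, 216, 270] -> [-167, -149, 1, 73, 211, 265]
  [31, -48, -32, -16, -31, 18, 8, 8, 38] -> [38, 31, 18, 8, 8, -16, -31, -32, -48] -> [38, 31, 18, 8, -16, -31, -32, -48] -> [32, 25, 12, 2, -22, -37, -38, -54] -> [29, 22, 9, -1, -25, -40, -41, -57] -> [-174, -132, -54, 6, 150, 240, 246, 342] -> [-179, -137, -59, 1, 145, 235, 241, 337]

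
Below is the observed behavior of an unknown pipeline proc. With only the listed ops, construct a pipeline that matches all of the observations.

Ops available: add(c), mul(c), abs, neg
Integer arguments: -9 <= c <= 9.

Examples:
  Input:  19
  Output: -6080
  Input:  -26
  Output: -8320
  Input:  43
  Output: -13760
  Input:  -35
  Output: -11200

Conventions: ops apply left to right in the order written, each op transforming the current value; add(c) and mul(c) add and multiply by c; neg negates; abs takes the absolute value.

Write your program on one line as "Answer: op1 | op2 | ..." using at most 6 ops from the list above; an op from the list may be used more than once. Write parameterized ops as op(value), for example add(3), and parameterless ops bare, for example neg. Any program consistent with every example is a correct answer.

mul(-4) | abs | mul(2) | mul(-5) | mul(-8) | neg

Check, running the answer program on each example:
  19 -> -76 -> 76 -> 152 -> -760 -> 6080 -> -6080
  -26 -> 104 -> 104 -> 208 -> -1040 -> 8320 -> -8320
  43 -> -172 -> 172 -> 344 -> -1720 -> 13760 -> -13760
  -35 -> 140 -> 140 -> 280 -> -1400 -> 11200 -> -11200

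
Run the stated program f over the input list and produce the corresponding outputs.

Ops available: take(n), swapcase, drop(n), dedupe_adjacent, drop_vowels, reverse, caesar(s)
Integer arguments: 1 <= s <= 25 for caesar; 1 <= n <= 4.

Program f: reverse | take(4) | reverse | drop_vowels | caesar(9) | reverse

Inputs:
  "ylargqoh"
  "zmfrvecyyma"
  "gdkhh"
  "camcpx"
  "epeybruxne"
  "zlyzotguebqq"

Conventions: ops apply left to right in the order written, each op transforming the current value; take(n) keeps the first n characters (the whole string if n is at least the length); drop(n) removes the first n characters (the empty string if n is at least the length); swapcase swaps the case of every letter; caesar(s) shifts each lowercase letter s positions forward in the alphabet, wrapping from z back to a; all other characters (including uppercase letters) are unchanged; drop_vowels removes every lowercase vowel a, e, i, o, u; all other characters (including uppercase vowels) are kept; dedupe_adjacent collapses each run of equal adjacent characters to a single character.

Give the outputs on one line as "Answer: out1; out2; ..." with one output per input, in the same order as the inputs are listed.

Execution, op by op:
  "ylargqoh" -> "hoqgraly" -> "hoqg" -> "gqoh" -> "gqh" -> "pzq" -> "qzp"
  "zmfrvecyyma" -> "amyycevrfmz" -> "amyy" -> "yyma" -> "yym" -> "hhv" -> "vhh"
  "gdkhh" -> "hhkdg" -> "hhkd" -> "dkhh" -> "dkhh" -> "mtqq" -> "qqtm"
  "camcpx" -> "xpcmac" -> "xpcm" -> "mcpx" -> "mcpx" -> "vlyg" -> "gylv"
  "epeybruxne" -> "enxurbyepe" -> "enxu" -> "uxne" -> "xn" -> "gw" -> "wg"
  "zlyzotguebqq" -> "qqbeugtozylz" -> "qqbe" -> "ebqq" -> "bqq" -> "kzz" -> "zzk"

"qzp"; "vhh"; "qqtm"; "gylv"; "wg"; "zzk"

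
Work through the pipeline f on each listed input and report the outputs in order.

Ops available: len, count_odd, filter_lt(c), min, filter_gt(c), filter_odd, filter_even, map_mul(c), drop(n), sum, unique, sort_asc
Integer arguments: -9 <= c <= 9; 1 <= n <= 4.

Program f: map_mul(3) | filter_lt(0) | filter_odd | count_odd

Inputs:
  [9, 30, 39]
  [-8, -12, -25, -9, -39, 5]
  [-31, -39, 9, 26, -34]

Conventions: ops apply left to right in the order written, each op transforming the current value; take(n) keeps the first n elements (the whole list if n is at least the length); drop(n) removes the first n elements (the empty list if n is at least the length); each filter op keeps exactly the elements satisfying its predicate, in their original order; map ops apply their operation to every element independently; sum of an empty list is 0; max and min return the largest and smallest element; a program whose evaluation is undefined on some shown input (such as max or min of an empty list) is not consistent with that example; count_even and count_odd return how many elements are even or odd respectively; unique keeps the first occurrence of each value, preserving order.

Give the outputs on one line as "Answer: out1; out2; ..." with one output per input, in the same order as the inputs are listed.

Execution, op by op:
  [9, 30, 39] -> [27, 90, 117] -> [] -> [] -> 0
  [-8, -12, -25, -9, -39, 5] -> [-24, -36, -75, -27, -117, 15] -> [-24, -36, -75, -27, -117] -> [-75, -27, -117] -> 3
  [-31, -39, 9, 26, -34] -> [-93, -117, 27, 78, -102] -> [-93, -117, -102] -> [-93, -117] -> 2

0; 3; 2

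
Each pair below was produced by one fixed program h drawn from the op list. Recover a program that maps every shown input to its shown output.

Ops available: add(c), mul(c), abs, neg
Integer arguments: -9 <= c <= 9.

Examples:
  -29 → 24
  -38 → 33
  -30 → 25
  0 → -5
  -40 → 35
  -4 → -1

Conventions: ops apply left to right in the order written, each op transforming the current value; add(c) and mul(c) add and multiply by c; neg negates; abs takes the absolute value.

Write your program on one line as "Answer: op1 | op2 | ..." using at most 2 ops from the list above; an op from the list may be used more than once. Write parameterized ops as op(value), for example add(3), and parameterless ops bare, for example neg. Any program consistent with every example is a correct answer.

neg | add(-5)

Check, running the answer program on each example:
  -29 -> 29 -> 24
  -38 -> 38 -> 33
  -30 -> 30 -> 25
  0 -> 0 -> -5
  -40 -> 40 -> 35
  -4 -> 4 -> -1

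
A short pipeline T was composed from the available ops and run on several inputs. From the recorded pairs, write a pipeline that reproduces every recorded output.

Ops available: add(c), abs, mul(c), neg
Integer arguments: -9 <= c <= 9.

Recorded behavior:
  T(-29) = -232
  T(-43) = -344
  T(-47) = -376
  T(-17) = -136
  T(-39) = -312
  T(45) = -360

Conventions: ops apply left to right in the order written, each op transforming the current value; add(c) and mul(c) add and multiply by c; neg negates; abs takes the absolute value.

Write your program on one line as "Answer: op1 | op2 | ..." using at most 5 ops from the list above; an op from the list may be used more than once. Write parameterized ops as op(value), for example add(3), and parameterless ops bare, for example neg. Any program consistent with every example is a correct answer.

neg | abs | mul(8) | neg

Check, running the answer program on each example:
  -29 -> 29 -> 29 -> 232 -> -232
  -43 -> 43 -> 43 -> 344 -> -344
  -47 -> 47 -> 47 -> 376 -> -376
  -17 -> 17 -> 17 -> 136 -> -136
  -39 -> 39 -> 39 -> 312 -> -312
  45 -> -45 -> 45 -> 360 -> -360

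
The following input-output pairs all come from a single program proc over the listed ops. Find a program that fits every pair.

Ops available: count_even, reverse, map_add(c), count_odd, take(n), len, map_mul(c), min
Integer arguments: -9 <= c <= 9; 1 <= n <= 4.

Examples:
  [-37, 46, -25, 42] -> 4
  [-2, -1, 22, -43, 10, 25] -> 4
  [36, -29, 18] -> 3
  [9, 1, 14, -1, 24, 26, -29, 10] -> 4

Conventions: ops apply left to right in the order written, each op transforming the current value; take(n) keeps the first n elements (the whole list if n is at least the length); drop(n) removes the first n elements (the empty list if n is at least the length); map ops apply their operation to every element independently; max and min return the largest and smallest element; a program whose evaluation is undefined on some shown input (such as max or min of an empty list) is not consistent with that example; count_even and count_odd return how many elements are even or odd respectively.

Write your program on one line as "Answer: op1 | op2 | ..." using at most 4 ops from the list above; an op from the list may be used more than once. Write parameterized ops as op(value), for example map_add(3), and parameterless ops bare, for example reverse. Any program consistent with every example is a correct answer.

take(4) | map_mul(6) | len

Check, running the answer program on each example:
  [-37, 46, -25, 42] -> [-37, 46, -25, 42] -> [-222, 276, -150, 252] -> 4
  [-2, -1, 22, -43, 10, 25] -> [-2, -1, 22, -43] -> [-12, -6, 132, -258] -> 4
  [36, -29, 18] -> [36, -29, 18] -> [216, -174, 108] -> 3
  [9, 1, 14, -1, 24, 26, -29, 10] -> [9, 1, 14, -1] -> [54, 6, 84, -6] -> 4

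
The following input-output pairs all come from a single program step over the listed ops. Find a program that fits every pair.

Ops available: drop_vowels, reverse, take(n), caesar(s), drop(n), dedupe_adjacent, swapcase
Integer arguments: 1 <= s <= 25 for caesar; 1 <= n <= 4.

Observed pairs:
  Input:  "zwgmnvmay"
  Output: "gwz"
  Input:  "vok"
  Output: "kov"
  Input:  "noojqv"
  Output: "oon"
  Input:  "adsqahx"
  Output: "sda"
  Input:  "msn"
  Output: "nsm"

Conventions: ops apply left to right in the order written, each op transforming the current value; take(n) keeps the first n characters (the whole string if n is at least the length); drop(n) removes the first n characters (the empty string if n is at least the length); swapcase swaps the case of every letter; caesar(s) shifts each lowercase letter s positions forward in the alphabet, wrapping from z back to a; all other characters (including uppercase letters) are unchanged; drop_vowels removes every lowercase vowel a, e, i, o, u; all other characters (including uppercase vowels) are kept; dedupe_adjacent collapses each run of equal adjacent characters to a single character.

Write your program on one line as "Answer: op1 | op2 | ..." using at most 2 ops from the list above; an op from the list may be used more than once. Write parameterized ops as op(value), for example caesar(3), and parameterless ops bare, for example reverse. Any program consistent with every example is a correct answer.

take(3) | reverse

Check, running the answer program on each example:
  "zwgmnvmay" -> "zwg" -> "gwz"
  "vok" -> "vok" -> "kov"
  "noojqv" -> "noo" -> "oon"
  "adsqahx" -> "ads" -> "sda"
  "msn" -> "msn" -> "nsm"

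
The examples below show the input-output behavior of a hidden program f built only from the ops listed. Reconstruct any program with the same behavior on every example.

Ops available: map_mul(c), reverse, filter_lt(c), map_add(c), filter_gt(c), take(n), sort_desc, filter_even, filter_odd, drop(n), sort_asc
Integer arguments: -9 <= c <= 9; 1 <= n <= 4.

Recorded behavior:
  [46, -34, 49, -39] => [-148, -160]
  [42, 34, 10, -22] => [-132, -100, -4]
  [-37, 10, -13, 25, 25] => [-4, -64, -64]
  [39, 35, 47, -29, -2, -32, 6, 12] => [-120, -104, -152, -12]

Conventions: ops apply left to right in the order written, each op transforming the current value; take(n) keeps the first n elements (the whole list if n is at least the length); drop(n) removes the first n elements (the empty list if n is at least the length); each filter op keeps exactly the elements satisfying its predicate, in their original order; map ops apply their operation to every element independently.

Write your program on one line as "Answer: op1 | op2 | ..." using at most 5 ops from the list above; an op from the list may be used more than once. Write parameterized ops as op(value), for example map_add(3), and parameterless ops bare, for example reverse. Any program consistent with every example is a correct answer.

filter_gt(-4) | map_add(-9) | map_mul(-4) | filter_lt(6)

Check, running the answer program on each example:
  [46, -34, 49, -39] -> [46, 49] -> [37, 40] -> [-148, -160] -> [-148, -160]
  [42, 34, 10, -22] -> [42, 34, 10] -> [33, 25, 1] -> [-132, -100, -4] -> [-132, -100, -4]
  [-37, 10, -13, 25, 25] -> [10, 25, 25] -> [1, 16, 16] -> [-4, -64, -64] -> [-4, -64, -64]
  [39, 35, 47, -29, -2, -32, 6, 12] -> [39, 35, 47, -2, 6, 12] -> [30, 26, 38, -11, -3, 3] -> [-120, -104, -152, 44, 12, -12] -> [-120, -104, -152, -12]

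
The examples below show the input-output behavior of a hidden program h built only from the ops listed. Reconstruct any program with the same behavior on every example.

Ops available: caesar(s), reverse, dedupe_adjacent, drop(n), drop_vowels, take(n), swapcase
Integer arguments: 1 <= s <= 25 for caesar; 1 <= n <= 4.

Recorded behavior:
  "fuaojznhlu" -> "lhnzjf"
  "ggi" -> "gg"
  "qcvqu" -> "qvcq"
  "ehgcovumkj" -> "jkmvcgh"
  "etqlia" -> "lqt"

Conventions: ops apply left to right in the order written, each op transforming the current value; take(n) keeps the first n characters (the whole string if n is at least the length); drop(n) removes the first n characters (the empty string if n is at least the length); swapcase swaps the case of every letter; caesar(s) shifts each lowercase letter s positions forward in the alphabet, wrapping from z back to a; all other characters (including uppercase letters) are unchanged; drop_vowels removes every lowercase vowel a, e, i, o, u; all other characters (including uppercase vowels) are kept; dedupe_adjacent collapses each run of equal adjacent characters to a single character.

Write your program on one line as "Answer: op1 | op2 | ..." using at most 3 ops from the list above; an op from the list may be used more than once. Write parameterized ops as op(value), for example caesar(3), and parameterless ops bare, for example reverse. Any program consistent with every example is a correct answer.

drop_vowels | reverse

Check, running the answer program on each example:
  "fuaojznhlu" -> "fjznhl" -> "lhnzjf"
  "ggi" -> "gg" -> "gg"
  "qcvqu" -> "qcvq" -> "qvcq"
  "ehgcovumkj" -> "hgcvmkj" -> "jkmvcgh"
  "etqlia" -> "tql" -> "lqt"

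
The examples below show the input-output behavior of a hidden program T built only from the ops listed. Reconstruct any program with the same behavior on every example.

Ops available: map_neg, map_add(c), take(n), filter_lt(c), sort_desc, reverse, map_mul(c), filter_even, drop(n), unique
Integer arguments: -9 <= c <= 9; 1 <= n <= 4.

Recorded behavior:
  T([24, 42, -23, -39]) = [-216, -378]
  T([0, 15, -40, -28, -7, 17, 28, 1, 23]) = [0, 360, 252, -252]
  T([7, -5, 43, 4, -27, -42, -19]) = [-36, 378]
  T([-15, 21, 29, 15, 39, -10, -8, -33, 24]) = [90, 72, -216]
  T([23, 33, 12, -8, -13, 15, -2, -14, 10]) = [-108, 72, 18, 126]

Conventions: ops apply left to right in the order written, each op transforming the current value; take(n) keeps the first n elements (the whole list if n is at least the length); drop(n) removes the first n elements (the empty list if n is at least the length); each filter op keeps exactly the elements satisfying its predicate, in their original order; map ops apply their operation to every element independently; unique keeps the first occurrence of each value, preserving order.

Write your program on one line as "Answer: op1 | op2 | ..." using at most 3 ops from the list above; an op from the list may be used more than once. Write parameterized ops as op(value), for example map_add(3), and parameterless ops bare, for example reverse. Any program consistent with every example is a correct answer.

filter_even | take(4) | map_mul(-9)

Check, running the answer program on each example:
  [24, 42, -23, -39] -> [24, 42] -> [24, 42] -> [-216, -378]
  [0, 15, -40, -28, -7, 17, 28, 1, 23] -> [0, -40, -28, 28] -> [0, -40, -28, 28] -> [0, 360, 252, -252]
  [7, -5, 43, 4, -27, -42, -19] -> [4, -42] -> [4, -42] -> [-36, 378]
  [-15, 21, 29, 15, 39, -10, -8, -33, 24] -> [-10, -8, 24] -> [-10, -8, 24] -> [90, 72, -216]
  [23, 33, 12, -8, -13, 15, -2, -14, 10] -> [12, -8, -2, -14, 10] -> [12, -8, -2, -14] -> [-108, 72, 18, 126]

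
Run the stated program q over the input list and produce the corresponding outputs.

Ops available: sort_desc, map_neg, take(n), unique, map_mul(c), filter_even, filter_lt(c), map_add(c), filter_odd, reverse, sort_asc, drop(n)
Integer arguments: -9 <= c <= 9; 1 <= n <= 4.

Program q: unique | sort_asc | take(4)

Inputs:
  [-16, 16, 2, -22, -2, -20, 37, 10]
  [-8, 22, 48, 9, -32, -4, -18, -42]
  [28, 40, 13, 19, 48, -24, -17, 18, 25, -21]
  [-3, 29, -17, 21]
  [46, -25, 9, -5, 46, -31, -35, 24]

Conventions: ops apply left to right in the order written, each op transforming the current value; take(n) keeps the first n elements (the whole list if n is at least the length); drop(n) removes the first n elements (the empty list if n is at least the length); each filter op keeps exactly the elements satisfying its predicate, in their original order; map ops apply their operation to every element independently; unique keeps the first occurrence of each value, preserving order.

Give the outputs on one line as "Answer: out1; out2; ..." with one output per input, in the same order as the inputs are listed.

[-22, -20, -16, -2]; [-42, -32, -18, -8]; [-24, -21, -17, 13]; [-17, -3, 21, 29]; [-35, -31, -25, -5]

Execution, op by op:
  [-16, 16, 2, -22, -2, -20, 37, 10] -> [-16, 16, 2, -22, -2, -20, 37, 10] -> [-22, -20, -16, -2, 2, 10, 16, 37] -> [-22, -20, -16, -2]
  [-8, 22, 48, 9, -32, -4, -18, -42] -> [-8, 22, 48, 9, -32, -4, -18, -42] -> [-42, -32, -18, -8, -4, 9, 22, 48] -> [-42, -32, -18, -8]
  [28, 40, 13, 19, 48, -24, -17, 18, 25, -21] -> [28, 40, 13, 19, 48, -24, -17, 18, 25, -21] -> [-24, -21, -17, 13, 18, 19, 25, 28, 40, 48] -> [-24, -21, -17, 13]
  [-3, 29, -17, 21] -> [-3, 29, -17, 21] -> [-17, -3, 21, 29] -> [-17, -3, 21, 29]
  [46, -25, 9, -5, 46, -31, -35, 24] -> [46, -25, 9, -5, -31, -35, 24] -> [-35, -31, -25, -5, 9, 24, 46] -> [-35, -31, -25, -5]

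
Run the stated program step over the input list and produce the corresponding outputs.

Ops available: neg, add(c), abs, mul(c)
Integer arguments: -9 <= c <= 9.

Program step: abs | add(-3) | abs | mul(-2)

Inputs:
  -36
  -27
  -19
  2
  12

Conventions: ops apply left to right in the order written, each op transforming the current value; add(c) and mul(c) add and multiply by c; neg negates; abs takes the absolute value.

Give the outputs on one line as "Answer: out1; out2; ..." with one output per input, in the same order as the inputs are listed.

Execution, op by op:
  -36 -> 36 -> 33 -> 33 -> -66
  -27 -> 27 -> 24 -> 24 -> -48
  -19 -> 19 -> 16 -> 16 -> -32
  2 -> 2 -> -1 -> 1 -> -2
  12 -> 12 -> 9 -> 9 -> -18

-66; -48; -32; -2; -18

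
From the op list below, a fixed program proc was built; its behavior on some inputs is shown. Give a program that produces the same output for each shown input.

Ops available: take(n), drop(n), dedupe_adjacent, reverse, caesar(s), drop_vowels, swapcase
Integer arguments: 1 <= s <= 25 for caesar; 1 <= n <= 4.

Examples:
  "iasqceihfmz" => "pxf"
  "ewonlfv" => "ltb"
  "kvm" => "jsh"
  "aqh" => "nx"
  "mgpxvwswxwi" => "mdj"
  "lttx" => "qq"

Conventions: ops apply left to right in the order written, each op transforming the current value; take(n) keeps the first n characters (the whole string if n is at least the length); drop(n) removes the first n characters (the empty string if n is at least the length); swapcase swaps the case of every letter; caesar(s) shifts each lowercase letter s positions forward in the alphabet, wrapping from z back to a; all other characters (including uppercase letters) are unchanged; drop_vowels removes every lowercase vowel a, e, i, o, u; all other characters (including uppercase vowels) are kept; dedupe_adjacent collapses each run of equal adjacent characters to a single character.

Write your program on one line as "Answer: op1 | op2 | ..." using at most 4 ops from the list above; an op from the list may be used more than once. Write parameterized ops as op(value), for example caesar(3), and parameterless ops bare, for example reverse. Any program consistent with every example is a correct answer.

take(3) | caesar(23) | reverse | drop_vowels

Check, running the answer program on each example:
  "iasqceihfmz" -> "ias" -> "fxp" -> "pxf" -> "pxf"
  "ewonlfv" -> "ewo" -> "btl" -> "ltb" -> "ltb"
  "kvm" -> "kvm" -> "hsj" -> "jsh" -> "jsh"
  "aqh" -> "aqh" -> "xne" -> "enx" -> "nx"
  "mgpxvwswxwi" -> "mgp" -> "jdm" -> "mdj" -> "mdj"
  "lttx" -> "ltt" -> "iqq" -> "qqi" -> "qq"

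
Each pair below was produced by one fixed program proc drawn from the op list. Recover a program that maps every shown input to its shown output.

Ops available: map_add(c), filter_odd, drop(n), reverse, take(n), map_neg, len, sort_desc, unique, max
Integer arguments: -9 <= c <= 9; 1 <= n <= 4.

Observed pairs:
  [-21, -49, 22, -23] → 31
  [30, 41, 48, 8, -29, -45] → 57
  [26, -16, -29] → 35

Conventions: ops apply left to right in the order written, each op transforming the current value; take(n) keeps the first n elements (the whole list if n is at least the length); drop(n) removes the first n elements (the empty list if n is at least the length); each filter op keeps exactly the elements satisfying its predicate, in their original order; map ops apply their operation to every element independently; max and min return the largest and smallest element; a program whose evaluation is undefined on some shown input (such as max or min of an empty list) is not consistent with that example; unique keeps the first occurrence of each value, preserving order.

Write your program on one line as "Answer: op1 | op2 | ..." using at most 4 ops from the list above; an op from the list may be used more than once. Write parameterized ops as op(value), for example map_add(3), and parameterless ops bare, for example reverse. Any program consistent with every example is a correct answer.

map_add(9) | take(4) | max

Check, running the answer program on each example:
  [-21, -49, 22, -23] -> [-12, -40, 31, -14] -> [-12, -40, 31, -14] -> 31
  [30, 41, 48, 8, -29, -45] -> [39, 50, 57, 17, -20, -36] -> [39, 50, 57, 17] -> 57
  [26, -16, -29] -> [35, -7, -20] -> [35, -7, -20] -> 35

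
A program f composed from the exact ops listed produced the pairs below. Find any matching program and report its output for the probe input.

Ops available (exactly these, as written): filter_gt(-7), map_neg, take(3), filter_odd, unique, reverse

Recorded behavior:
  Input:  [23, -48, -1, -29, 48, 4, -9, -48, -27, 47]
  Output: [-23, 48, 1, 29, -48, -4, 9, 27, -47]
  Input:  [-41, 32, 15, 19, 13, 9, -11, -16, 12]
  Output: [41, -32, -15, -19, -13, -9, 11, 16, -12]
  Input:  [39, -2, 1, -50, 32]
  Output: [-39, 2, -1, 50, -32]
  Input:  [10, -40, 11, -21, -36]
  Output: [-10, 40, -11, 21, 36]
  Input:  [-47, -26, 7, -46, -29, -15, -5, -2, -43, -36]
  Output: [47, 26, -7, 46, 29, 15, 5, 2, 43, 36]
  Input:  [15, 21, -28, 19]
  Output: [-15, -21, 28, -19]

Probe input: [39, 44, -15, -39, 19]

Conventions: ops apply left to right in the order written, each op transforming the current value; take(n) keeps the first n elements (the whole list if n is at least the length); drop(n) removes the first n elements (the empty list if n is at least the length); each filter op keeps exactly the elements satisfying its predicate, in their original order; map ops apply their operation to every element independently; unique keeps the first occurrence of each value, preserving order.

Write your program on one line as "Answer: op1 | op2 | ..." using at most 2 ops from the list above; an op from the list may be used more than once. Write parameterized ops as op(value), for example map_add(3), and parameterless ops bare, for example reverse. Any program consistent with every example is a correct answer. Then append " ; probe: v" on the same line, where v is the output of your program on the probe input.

map_neg | unique ; probe: [-39, -44, 15, 39, -19]

Check, running the answer program on each example:
  [23, -48, -1, -29, 48, 4, -9, -48, -27, 47] -> [-23, 48, 1, 29, -48, -4, 9, 48, 27, -47] -> [-23, 48, 1, 29, -48, -4, 9, 27, -47]
  [-41, 32, 15, 19, 13, 9, -11, -16, 12] -> [41, -32, -15, -19, -13, -9, 11, 16, -12] -> [41, -32, -15, -19, -13, -9, 11, 16, -12]
  [39, -2, 1, -50, 32] -> [-39, 2, -1, 50, -32] -> [-39, 2, -1, 50, -32]
  [10, -40, 11, -21, -36] -> [-10, 40, -11, 21, 36] -> [-10, 40, -11, 21, 36]
  [-47, -26, 7, -46, -29, -15, -5, -2, -43, -36] -> [47, 26, -7, 46, 29, 15, 5, 2, 43, 36] -> [47, 26, -7, 46, 29, 15, 5, 2, 43, 36]
  [15, 21, -28, 19] -> [-15, -21, 28, -19] -> [-15, -21, 28, -19]
  probe: [39, 44, -15, -39, 19] -> [-39, -44, 15, 39, -19] -> [-39, -44, 15, 39, -19]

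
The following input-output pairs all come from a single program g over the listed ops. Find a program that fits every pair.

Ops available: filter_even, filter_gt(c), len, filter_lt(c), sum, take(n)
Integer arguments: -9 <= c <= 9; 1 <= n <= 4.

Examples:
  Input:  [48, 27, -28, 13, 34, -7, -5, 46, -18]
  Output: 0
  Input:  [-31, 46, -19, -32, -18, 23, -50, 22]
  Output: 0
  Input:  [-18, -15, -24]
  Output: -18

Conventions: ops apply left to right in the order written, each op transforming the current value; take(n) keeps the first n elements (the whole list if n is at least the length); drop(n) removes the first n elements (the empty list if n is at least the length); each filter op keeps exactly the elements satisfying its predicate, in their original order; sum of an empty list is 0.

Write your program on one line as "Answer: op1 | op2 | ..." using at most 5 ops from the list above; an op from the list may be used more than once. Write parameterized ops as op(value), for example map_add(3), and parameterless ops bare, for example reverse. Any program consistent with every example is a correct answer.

filter_even | take(1) | filter_lt(-1) | sum

Check, running the answer program on each example:
  [48, 27, -28, 13, 34, -7, -5, 46, -18] -> [48, -28, 34, 46, -18] -> [48] -> [] -> 0
  [-31, 46, -19, -32, -18, 23, -50, 22] -> [46, -32, -18, -50, 22] -> [46] -> [] -> 0
  [-18, -15, -24] -> [-18, -24] -> [-18] -> [-18] -> -18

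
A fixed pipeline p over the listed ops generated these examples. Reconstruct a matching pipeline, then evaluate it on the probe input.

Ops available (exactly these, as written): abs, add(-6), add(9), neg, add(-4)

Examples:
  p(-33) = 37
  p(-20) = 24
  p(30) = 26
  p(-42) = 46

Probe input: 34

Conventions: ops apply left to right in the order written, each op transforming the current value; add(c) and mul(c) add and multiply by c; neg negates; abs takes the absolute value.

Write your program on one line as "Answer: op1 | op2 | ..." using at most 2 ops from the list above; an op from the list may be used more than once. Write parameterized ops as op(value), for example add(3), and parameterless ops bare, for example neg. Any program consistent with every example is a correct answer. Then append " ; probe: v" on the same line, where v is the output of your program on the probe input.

add(-4) | abs ; probe: 30

Check, running the answer program on each example:
  -33 -> -37 -> 37
  -20 -> -24 -> 24
  30 -> 26 -> 26
  -42 -> -46 -> 46
  probe: 34 -> 30 -> 30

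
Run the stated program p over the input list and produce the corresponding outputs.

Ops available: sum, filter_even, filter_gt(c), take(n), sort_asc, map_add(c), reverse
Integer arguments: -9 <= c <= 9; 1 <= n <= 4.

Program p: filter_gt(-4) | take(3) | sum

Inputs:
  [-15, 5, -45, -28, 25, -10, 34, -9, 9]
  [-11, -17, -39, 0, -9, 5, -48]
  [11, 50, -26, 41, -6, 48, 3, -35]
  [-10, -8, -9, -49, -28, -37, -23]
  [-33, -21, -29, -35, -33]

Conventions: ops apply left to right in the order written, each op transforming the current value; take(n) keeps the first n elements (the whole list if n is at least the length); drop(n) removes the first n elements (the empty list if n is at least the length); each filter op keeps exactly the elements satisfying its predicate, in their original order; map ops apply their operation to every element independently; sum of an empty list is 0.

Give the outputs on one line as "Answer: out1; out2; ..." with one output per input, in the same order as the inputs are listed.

Execution, op by op:
  [-15, 5, -45, -28, 25, -10, 34, -9, 9] -> [5, 25, 34, 9] -> [5, 25, 34] -> 64
  [-11, -17, -39, 0, -9, 5, -48] -> [0, 5] -> [0, 5] -> 5
  [11, 50, -26, 41, -6, 48, 3, -35] -> [11, 50, 41, 48, 3] -> [11, 50, 41] -> 102
  [-10, -8, -9, -49, -28, -37, -23] -> [] -> [] -> 0
  [-33, -21, -29, -35, -33] -> [] -> [] -> 0

64; 5; 102; 0; 0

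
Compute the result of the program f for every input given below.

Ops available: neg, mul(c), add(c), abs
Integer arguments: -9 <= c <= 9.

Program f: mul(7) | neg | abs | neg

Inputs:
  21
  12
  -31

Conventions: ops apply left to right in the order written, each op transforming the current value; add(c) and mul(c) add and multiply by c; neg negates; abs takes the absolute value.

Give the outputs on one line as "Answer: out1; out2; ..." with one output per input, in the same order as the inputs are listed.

Execution, op by op:
  21 -> 147 -> -147 -> 147 -> -147
  12 -> 84 -> -84 -> 84 -> -84
  -31 -> -217 -> 217 -> 217 -> -217

-147; -84; -217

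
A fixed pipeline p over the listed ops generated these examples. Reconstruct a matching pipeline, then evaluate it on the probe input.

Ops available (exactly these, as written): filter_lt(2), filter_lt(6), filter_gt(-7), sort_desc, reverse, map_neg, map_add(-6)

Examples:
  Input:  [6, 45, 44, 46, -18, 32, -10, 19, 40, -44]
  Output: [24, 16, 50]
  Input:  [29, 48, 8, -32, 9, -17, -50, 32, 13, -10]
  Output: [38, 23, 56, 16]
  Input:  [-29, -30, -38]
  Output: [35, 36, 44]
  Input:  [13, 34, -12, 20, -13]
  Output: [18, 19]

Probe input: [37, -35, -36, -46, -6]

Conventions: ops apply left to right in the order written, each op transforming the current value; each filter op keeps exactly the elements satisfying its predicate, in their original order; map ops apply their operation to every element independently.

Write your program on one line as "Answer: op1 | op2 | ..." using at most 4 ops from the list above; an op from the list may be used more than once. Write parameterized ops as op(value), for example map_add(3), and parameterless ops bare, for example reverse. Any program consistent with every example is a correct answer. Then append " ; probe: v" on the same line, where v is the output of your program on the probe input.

filter_lt(2) | map_add(-6) | map_neg ; probe: [41, 42, 52, 12]

Check, running the answer program on each example:
  [6, 45, 44, 46, -18, 32, -10, 19, 40, -44] -> [-18, -10, -44] -> [-24, -16, -50] -> [24, 16, 50]
  [29, 48, 8, -32, 9, -17, -50, 32, 13, -10] -> [-32, -17, -50, -10] -> [-38, -23, -56, -16] -> [38, 23, 56, 16]
  [-29, -30, -38] -> [-29, -30, -38] -> [-35, -36, -44] -> [35, 36, 44]
  [13, 34, -12, 20, -13] -> [-12, -13] -> [-18, -19] -> [18, 19]
  probe: [37, -35, -36, -46, -6] -> [-35, -36, -46, -6] -> [-41, -42, -52, -12] -> [41, 42, 52, 12]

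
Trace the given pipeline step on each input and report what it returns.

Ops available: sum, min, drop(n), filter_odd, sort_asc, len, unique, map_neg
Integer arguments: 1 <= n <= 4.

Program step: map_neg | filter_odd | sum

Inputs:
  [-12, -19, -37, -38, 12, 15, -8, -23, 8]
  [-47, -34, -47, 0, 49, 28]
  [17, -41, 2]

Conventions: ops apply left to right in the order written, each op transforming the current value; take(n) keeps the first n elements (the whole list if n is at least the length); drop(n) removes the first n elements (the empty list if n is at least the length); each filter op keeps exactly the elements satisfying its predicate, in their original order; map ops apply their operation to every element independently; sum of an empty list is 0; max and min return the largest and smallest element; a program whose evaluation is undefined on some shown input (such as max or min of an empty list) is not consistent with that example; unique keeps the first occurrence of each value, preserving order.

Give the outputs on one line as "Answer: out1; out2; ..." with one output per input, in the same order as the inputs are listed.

Execution, op by op:
  [-12, -19, -37, -38, 12, 15, -8, -23, 8] -> [12, 19, 37, 38, -12, -15, 8, 23, -8] -> [19, 37, -15, 23] -> 64
  [-47, -34, -47, 0, 49, 28] -> [47, 34, 47, 0, -49, -28] -> [47, 47, -49] -> 45
  [17, -41, 2] -> [-17, 41, -2] -> [-17, 41] -> 24

64; 45; 24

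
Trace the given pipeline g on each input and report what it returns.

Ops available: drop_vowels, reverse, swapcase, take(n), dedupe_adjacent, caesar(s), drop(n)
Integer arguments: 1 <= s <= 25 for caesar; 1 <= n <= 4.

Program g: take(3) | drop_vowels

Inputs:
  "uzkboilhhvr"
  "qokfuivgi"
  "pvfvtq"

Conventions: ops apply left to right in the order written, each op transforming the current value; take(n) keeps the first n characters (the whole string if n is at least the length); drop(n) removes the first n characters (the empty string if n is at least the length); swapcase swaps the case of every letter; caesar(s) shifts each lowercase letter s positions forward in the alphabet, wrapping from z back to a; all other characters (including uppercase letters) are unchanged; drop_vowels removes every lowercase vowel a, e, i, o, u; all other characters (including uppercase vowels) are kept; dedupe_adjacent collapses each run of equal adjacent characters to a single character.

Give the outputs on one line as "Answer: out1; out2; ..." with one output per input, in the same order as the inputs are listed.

"zk"; "qk"; "pvf"

Execution, op by op:
  "uzkboilhhvr" -> "uzk" -> "zk"
  "qokfuivgi" -> "qok" -> "qk"
  "pvfvtq" -> "pvf" -> "pvf"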